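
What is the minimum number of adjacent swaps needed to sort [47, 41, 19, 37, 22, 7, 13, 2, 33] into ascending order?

28 adjacent swaps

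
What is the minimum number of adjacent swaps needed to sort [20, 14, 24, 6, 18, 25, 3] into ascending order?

Minimum adjacent swaps = number of inversions (each swap of adjacent out-of-order elements removes one inversion and no swap can remove more).
Count inversions — for each element, later elements that are smaller:
20: 14, 6, 18, 3 → 4
14: 6, 3 → 2
24: 6, 18, 3 → 3
6: 3 → 1
18: 3 → 1
25: 3 → 1
3: none → 0
Total inversions: 4 + 2 + 3 + 1 + 1 + 1 + 0 = 12

12 adjacent swaps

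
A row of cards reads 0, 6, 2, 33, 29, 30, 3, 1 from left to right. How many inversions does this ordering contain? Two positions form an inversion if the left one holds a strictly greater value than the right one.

Out-of-order pairs: 13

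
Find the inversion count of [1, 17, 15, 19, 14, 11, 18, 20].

Count, for each position, how many later elements it exceeds:
1 → none → 0
17 → 15, 14, 11 → 3
15 → 14, 11 → 2
19 → 14, 11, 18 → 3
14 → 11 → 1
11 → none → 0
18 → none → 0
20 → none → 0
Sum: 0 + 3 + 2 + 3 + 1 + 0 + 0 + 0 = 9

9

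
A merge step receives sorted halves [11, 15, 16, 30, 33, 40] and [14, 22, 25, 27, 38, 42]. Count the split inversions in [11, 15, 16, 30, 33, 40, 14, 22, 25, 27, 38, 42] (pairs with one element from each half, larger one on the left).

Count, for every r in R, how many entries of L exceed r:
r = 14: 15, 16, 30, 33, 40 → 5
r = 22: 30, 33, 40 → 3
r = 25: 30, 33, 40 → 3
r = 27: 30, 33, 40 → 3
r = 38: 40 → 1
r = 42: none → 0
Cross-inversions: 5 + 3 + 3 + 3 + 1 + 0 = 15

There are 15 cross-inversions.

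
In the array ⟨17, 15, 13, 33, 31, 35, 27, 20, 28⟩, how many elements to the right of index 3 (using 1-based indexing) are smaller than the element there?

The element at index 3 is 13.
Elements after it: 33, 31, 35, 27, 20, 28
None of them are smaller than 13.

0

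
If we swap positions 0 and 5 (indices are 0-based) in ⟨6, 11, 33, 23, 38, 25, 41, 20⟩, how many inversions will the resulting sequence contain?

13 inversions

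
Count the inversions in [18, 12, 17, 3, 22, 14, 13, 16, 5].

22

Count, for each position, how many later elements it exceeds:
18 → 12, 17, 3, 14, 13, 16, 5 → 7
12 → 3, 5 → 2
17 → 3, 14, 13, 16, 5 → 5
3 → none → 0
22 → 14, 13, 16, 5 → 4
14 → 13, 5 → 2
13 → 5 → 1
16 → 5 → 1
5 → none → 0
Sum: 7 + 2 + 5 + 0 + 4 + 2 + 1 + 1 + 0 = 22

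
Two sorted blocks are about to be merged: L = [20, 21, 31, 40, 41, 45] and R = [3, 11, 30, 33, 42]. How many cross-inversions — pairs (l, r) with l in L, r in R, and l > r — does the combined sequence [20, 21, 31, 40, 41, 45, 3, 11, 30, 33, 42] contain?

Take each right-half value and tally the left-half values above it:
r = 3: 20, 21, 31, 40, 41, 45 → 6
r = 11: 20, 21, 31, 40, 41, 45 → 6
r = 30: 31, 40, 41, 45 → 4
r = 33: 40, 41, 45 → 3
r = 42: 45 → 1
Cross-inversions: 6 + 6 + 4 + 3 + 1 = 20

20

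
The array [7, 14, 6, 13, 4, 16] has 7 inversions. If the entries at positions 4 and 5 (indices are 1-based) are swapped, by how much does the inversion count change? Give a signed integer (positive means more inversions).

Positions 4 and 5 hold 13 and 4; after swapping, the array is [7, 14, 6, 4, 13, 16].
Count, for each position, how many later elements it exceeds:
7: 2
14: 3
6: 1
4: 0
13: 0
16: 0
Sum: 2 + 3 + 1 + 0 + 0 + 0 = 6
Change: 6 − 7 = -1

-1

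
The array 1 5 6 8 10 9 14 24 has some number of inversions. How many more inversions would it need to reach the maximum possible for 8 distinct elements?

Maximum inversions for 8 distinct elements is C(8, 2) = 8·7/2 = 28.
Current inversions — for each element, count later smaller elements:
1: 0
5: 0
6: 0
8: 0
10: 1
9: 0
14: 0
24: 0
Current total: 0 + 0 + 0 + 0 + 1 + 0 + 0 + 0 = 1
Shortfall: 28 − 1 = 27

27 inversions short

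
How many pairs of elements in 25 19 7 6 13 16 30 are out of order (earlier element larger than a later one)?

Listing every pair i<j with a[i]>a[j] (using 0-based positions):
(0,1): 25 > 19
(0,2): 25 > 7
(0,3): 25 > 6
(0,4): 25 > 13
(0,5): 25 > 16
(1,2): 19 > 7
(1,3): 19 > 6
(1,4): 19 > 13
(1,5): 19 > 16
(2,3): 7 > 6
That's 10 pairs.

10 inversions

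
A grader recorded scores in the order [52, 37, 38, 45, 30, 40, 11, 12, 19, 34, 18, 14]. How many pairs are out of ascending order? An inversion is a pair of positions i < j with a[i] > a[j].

49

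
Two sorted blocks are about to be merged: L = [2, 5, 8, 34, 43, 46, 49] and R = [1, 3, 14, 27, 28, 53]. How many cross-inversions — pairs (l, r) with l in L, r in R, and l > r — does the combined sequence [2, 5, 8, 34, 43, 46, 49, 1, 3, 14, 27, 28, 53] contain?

25 split inversions

Take each right-half value and tally the left-half values above it:
r = 1: 2, 5, 8, 34, 43, 46, 49 → 7
r = 3: 5, 8, 34, 43, 46, 49 → 6
r = 14: 34, 43, 46, 49 → 4
r = 27: 34, 43, 46, 49 → 4
r = 28: 34, 43, 46, 49 → 4
r = 53: none → 0
Cross-inversions: 7 + 6 + 4 + 4 + 4 + 0 = 25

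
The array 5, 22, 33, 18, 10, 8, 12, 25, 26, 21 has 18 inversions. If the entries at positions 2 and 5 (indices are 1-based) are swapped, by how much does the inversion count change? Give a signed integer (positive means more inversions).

-3

Positions 2 and 5 hold 22 and 10; after swapping, the array is [5, 10, 33, 18, 22, 8, 12, 25, 26, 21].
Element-by-element contributions:
5 → none → 0
10 → 8 → 1
33 → 18, 22, 8, 12, 25, 26, 21 → 7
18 → 8, 12 → 2
22 → 8, 12, 21 → 3
8 → none → 0
12 → none → 0
25 → 21 → 1
26 → 21 → 1
21 → none → 0
Sum: 0 + 1 + 7 + 2 + 3 + 0 + 0 + 1 + 1 + 0 = 15
Change: 15 − 18 = -3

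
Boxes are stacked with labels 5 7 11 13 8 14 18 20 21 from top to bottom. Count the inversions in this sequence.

Element-by-element contributions:
5 → none → 0
7 → none → 0
11 → 8 → 1
13 → 8 → 1
8 → none → 0
14 → none → 0
18 → none → 0
20 → none → 0
21 → none → 0
Sum: 0 + 0 + 1 + 1 + 0 + 0 + 0 + 0 + 0 = 2

2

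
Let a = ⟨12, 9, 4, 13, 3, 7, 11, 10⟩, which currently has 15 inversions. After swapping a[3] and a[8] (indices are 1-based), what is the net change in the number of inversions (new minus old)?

Positions 3 and 8 hold 4 and 10; after swapping, the array is [12, 9, 10, 13, 3, 7, 11, 4].
For each element, count later entries that are smaller:
12: 6
9: 3
10: 3
13: 4
3: 0
7: 1
11: 1
4: 0
Sum: 6 + 3 + 3 + 4 + 0 + 1 + 1 + 0 = 18
Change: 18 − 15 = +3

+3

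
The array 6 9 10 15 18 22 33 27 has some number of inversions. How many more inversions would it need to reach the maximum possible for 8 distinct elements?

Maximum inversions for 8 distinct elements is C(8, 2) = 8·7/2 = 28.
Current inversions — for each element, count later smaller elements:
6: 0
9: 0
10: 0
15: 0
18: 0
22: 0
33: 1
27: 0
Current total: 0 + 0 + 0 + 0 + 0 + 0 + 1 + 0 = 1
Shortfall: 28 − 1 = 27

27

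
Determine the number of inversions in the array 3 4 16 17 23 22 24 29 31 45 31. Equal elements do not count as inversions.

2 inversions

For each element, count later entries that are smaller:
3 → none → 0
4 → none → 0
16 → none → 0
17 → none → 0
23 → 22 → 1
22 → none → 0
24 → none → 0
29 → none → 0
31 → none → 0
45 → 31 → 1
31 → none → 0
Sum: 0 + 0 + 0 + 0 + 1 + 0 + 0 + 0 + 0 + 1 + 0 = 2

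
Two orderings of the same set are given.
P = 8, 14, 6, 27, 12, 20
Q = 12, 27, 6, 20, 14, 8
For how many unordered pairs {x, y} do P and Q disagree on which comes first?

12 disagreeing pairs

Assign each item its position (1..6) in the first ordering, then rewrite the second ordering as that position sequence:
positions: 8→1, 14→2, 6→3, 27→4, 12→5, 20→6
second ordering as positions: [5, 4, 3, 6, 2, 1]
Discordant pairs = inversions in this position sequence.
5: 4, 3, 2, 1 → 4
4: 3, 2, 1 → 3
3: 2, 1 → 2
6: 2, 1 → 2
2: 1 → 1
1: 0
Total: 4 + 3 + 2 + 2 + 1 + 0 = 12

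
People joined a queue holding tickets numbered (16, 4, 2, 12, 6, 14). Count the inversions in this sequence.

Listing every pair i<j with a[i]>a[j] (using 1-based positions):
(1,2): 16 > 4
(1,3): 16 > 2
(1,4): 16 > 12
(1,5): 16 > 6
(1,6): 16 > 14
(2,3): 4 > 2
(4,5): 12 > 6
That's 7 pairs.

7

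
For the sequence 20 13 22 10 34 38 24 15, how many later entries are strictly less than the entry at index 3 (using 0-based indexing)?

0

The element at index 3 is 10.
Elements after it: 34, 38, 24, 15
None of them are smaller than 10.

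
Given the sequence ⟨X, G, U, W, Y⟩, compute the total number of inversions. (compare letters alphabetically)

Out-of-order index pairs (0-indexed):
(0,1): X > G
(0,2): X > U
(0,3): X > W
That's 3 pairs.

Inversions: 3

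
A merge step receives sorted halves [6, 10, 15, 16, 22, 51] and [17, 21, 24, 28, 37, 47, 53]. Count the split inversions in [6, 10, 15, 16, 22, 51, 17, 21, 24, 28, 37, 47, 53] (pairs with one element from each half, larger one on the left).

8

Count, for every r in R, how many entries of L exceed r:
r = 17: 22, 51 → 2
r = 21: 22, 51 → 2
r = 24: 51 → 1
r = 28: 51 → 1
r = 37: 51 → 1
r = 47: 51 → 1
r = 53: none → 0
Cross-inversions: 2 + 2 + 1 + 1 + 1 + 1 + 0 = 8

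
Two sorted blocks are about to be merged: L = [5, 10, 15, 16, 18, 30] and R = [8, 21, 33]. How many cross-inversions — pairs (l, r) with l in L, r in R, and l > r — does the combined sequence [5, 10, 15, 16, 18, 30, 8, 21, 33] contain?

6 cross-inversions

Count, for every r in R, how many entries of L exceed r:
r = 8: 10, 15, 16, 18, 30 → 5
r = 21: 30 → 1
r = 33: none → 0
Cross-inversions: 5 + 1 + 0 = 6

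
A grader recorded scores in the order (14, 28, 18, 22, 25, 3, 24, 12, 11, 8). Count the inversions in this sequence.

31

Sweep left to right; for each value list the smaller values that follow it:
14: 4
28: 8
18: 4
22: 4
25: 5
3: 0
24: 3
12: 2
11: 1
8: 0
Sum: 4 + 8 + 4 + 4 + 5 + 0 + 3 + 2 + 1 + 0 = 31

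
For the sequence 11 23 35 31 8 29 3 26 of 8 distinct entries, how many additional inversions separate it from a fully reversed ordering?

12

Maximum inversions for 8 distinct elements is C(8, 2) = 8·7/2 = 28.
Current inversions — for each element, count later smaller elements:
11: 2
23: 2
35: 5
31: 4
8: 1
29: 2
3: 0
26: 0
Current total: 2 + 2 + 5 + 4 + 1 + 2 + 0 + 0 = 16
Shortfall: 28 − 16 = 12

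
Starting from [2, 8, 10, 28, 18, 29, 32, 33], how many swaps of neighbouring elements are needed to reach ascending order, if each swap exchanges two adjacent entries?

The minimum number of adjacent swaps to sort an array equals its inversion count, since every such swap removes exactly one inversion.
Count inversions — for each element, later elements that are smaller:
2: none → 0
8: none → 0
10: none → 0
28: 18 → 1
18: none → 0
29: none → 0
32: none → 0
33: none → 0
Total inversions: 0 + 0 + 0 + 1 + 0 + 0 + 0 + 0 = 1

1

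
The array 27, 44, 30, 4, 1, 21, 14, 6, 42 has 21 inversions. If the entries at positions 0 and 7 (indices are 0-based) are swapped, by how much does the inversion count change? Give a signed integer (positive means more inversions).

Positions 0 and 7 hold 27 and 6; after swapping, the array is [6, 44, 30, 4, 1, 21, 14, 27, 42].
Sweep left to right; for each value list the smaller values that follow it:
6 → 4, 1 → 2
44 → 30, 4, 1, 21, 14, 27, 42 → 7
30 → 4, 1, 21, 14, 27 → 5
4 → 1 → 1
1 → none → 0
21 → 14 → 1
14 → none → 0
27 → none → 0
42 → none → 0
Sum: 2 + 7 + 5 + 1 + 0 + 1 + 0 + 0 + 0 = 16
Change: 16 − 21 = -5

-5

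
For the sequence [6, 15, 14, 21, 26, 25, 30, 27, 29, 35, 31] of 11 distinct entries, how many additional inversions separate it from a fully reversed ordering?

50

Maximum inversions for 11 distinct elements is C(11, 2) = 11·10/2 = 55.
Current inversions — for each element, count later smaller elements:
6: 0
15: 1
14: 0
21: 0
26: 1
25: 0
30: 2
27: 0
29: 0
35: 1
31: 0
Current total: 0 + 1 + 0 + 0 + 1 + 0 + 2 + 0 + 0 + 1 + 0 = 5
Shortfall: 55 − 5 = 50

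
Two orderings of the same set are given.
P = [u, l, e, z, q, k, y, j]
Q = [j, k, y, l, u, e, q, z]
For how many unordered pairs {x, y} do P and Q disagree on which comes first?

Assign each item its position (1..8) in the first ordering, then rewrite the second ordering as that position sequence:
positions: u→1, l→2, e→3, z→4, q→5, k→6, y→7, j→8
second ordering as positions: [8, 6, 7, 2, 1, 3, 5, 4]
Discordant pairs = inversions in this position sequence.
8: 6, 7, 2, 1, 3, 5, 4 → 7
6: 2, 1, 3, 5, 4 → 5
7: 2, 1, 3, 5, 4 → 5
2: 1 → 1
1: 0
3: 0
5: 4 → 1
4: 0
Total: 7 + 5 + 5 + 1 + 0 + 0 + 1 + 0 = 19

There are 19 disagreeing pairs.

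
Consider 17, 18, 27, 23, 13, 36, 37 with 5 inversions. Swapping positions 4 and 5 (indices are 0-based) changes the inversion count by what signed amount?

Positions 4 and 5 hold 13 and 36; after swapping, the array is [17, 18, 27, 23, 36, 13, 37].
For each element, count later entries that are smaller:
17: 1
18: 1
27: 2
23: 1
36: 1
13: 0
37: 0
Sum: 1 + 1 + 2 + 1 + 1 + 0 + 0 = 6
Change: 6 − 5 = +1

+1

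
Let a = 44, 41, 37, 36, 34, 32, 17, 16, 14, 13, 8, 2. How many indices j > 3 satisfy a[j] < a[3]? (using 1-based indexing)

9 such elements

The element at index 3 is 37.
Elements after it: 36, 34, 32, 17, 16, 14, 13, 8, 2
Those smaller than 37: 36, 34, 32, 17, 16, 14, 13, 8, 2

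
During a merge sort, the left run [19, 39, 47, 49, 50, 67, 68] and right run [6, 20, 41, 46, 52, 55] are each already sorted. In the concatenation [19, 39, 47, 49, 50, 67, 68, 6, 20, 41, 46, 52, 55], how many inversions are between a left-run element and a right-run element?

For each element r of the right run, count left-run elements greater than r:
r = 6: 19, 39, 47, 49, 50, 67, 68 → 7
r = 20: 39, 47, 49, 50, 67, 68 → 6
r = 41: 47, 49, 50, 67, 68 → 5
r = 46: 47, 49, 50, 67, 68 → 5
r = 52: 67, 68 → 2
r = 55: 67, 68 → 2
Cross-inversions: 7 + 6 + 5 + 5 + 2 + 2 = 27

27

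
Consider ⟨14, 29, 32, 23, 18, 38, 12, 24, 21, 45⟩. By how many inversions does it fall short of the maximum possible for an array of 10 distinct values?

Maximum inversions for 10 distinct elements is C(10, 2) = 10·9/2 = 45.
Current inversions — for each element, count later smaller elements:
14: 1
29: 5
32: 5
23: 3
18: 1
38: 3
12: 0
24: 1
21: 0
45: 0
Current total: 1 + 5 + 5 + 3 + 1 + 3 + 0 + 1 + 0 + 0 = 19
Shortfall: 45 − 19 = 26

26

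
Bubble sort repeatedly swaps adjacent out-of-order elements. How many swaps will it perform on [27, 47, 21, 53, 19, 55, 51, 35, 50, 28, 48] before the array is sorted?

25 swaps

The minimum number of adjacent swaps to sort an array equals its inversion count, since every such swap removes exactly one inversion.
Count inversions — for each element, later elements that are smaller:
27: 21, 19 → 2
47: 21, 19, 35, 28 → 4
21: 19 → 1
53: 19, 51, 35, 50, 28, 48 → 6
19: none → 0
55: 51, 35, 50, 28, 48 → 5
51: 35, 50, 28, 48 → 4
35: 28 → 1
50: 28, 48 → 2
28: none → 0
48: none → 0
Total inversions: 2 + 4 + 1 + 6 + 0 + 5 + 4 + 1 + 2 + 0 + 0 = 25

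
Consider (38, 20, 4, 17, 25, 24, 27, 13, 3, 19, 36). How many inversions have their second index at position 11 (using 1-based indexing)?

The element at index 11 is 36.
Elements before it: 38, 20, 4, 17, 25, 24, 27, 13, 3, 19
Those larger than 36: 38

1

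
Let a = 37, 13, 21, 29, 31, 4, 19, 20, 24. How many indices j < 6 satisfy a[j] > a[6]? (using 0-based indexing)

4

The element at index 6 is 19.
Elements before it: 37, 13, 21, 29, 31, 4
Those larger than 19: 37, 21, 29, 31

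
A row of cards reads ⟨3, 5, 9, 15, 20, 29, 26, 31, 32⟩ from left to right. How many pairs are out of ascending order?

Element-by-element contributions:
3: 0
5: 0
9: 0
15: 0
20: 0
29: 1
26: 0
31: 0
32: 0
Sum: 0 + 0 + 0 + 0 + 0 + 1 + 0 + 0 + 0 = 1

1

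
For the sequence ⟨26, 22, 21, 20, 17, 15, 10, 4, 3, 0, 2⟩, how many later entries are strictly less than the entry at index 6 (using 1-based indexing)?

5 such elements

The element at index 6 is 15.
Elements after it: 10, 4, 3, 0, 2
Those smaller than 15: 10, 4, 3, 0, 2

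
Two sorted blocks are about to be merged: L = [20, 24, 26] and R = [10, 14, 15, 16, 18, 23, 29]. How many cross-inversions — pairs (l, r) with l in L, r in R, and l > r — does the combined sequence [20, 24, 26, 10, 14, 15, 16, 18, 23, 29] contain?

Count, for every r in R, how many entries of L exceed r:
r = 10: 20, 24, 26 → 3
r = 14: 20, 24, 26 → 3
r = 15: 20, 24, 26 → 3
r = 16: 20, 24, 26 → 3
r = 18: 20, 24, 26 → 3
r = 23: 24, 26 → 2
r = 29: none → 0
Cross-inversions: 3 + 3 + 3 + 3 + 3 + 2 + 0 = 17

17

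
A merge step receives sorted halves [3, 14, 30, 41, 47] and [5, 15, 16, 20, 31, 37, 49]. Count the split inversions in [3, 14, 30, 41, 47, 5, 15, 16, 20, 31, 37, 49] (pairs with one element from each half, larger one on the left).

For each element r of the right run, count left-run elements greater than r:
r = 5: 14, 30, 41, 47 → 4
r = 15: 30, 41, 47 → 3
r = 16: 30, 41, 47 → 3
r = 20: 30, 41, 47 → 3
r = 31: 41, 47 → 2
r = 37: 41, 47 → 2
r = 49: none → 0
Cross-inversions: 4 + 3 + 3 + 3 + 2 + 2 + 0 = 17

Split inversions: 17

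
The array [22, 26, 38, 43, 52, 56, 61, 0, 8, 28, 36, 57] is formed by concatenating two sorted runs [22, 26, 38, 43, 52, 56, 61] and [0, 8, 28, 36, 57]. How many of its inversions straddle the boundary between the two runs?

Count, for every r in R, how many entries of L exceed r:
r = 0: 22, 26, 38, 43, 52, 56, 61 → 7
r = 8: 22, 26, 38, 43, 52, 56, 61 → 7
r = 28: 38, 43, 52, 56, 61 → 5
r = 36: 38, 43, 52, 56, 61 → 5
r = 57: 61 → 1
Cross-inversions: 7 + 7 + 5 + 5 + 1 = 25

25 cross-inversions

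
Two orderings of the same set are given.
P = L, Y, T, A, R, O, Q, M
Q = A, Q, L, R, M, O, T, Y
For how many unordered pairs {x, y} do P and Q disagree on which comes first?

16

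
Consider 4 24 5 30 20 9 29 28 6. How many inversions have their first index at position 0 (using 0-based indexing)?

0

The element at index 0 is 4.
Elements after it: 24, 5, 30, 20, 9, 29, 28, 6
None of them are smaller than 4.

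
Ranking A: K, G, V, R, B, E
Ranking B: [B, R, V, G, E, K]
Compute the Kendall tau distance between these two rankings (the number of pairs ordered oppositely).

11 discordant pairs

Assign each item its position (1..6) in the first ordering, then rewrite the second ordering as that position sequence:
positions: K→1, G→2, V→3, R→4, B→5, E→6
second ordering as positions: [5, 4, 3, 2, 6, 1]
Discordant pairs = inversions in this position sequence.
5: 4, 3, 2, 1 → 4
4: 3, 2, 1 → 3
3: 2, 1 → 2
2: 1 → 1
6: 1 → 1
1: 0
Total: 4 + 3 + 2 + 1 + 1 + 0 = 11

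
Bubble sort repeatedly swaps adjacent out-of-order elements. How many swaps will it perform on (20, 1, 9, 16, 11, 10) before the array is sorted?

Each adjacent swap fixes exactly one inversion, so the minimum swap count equals the number of inversions.
Count inversions — for each element, later elements that are smaller:
20: 1, 9, 16, 11, 10 → 5
1: none → 0
9: none → 0
16: 11, 10 → 2
11: 10 → 1
10: none → 0
Total inversions: 5 + 0 + 0 + 2 + 1 + 0 = 8

Adjacent swaps: 8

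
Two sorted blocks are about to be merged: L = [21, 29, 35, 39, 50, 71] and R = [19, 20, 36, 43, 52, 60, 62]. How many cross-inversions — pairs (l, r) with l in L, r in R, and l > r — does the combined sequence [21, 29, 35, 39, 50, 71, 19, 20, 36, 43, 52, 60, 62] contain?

20 split inversions

Count, for every r in R, how many entries of L exceed r:
r = 19: 21, 29, 35, 39, 50, 71 → 6
r = 20: 21, 29, 35, 39, 50, 71 → 6
r = 36: 39, 50, 71 → 3
r = 43: 50, 71 → 2
r = 52: 71 → 1
r = 60: 71 → 1
r = 62: 71 → 1
Cross-inversions: 6 + 6 + 3 + 2 + 1 + 1 + 1 = 20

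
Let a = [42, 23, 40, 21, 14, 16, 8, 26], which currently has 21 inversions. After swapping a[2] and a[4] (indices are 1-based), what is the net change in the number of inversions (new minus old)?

-1

Positions 2 and 4 hold 23 and 21; after swapping, the array is [42, 21, 40, 23, 14, 16, 8, 26].
Count, for each position, how many later elements it exceeds:
42 → 21, 40, 23, 14, 16, 8, 26 → 7
21 → 14, 16, 8 → 3
40 → 23, 14, 16, 8, 26 → 5
23 → 14, 16, 8 → 3
14 → 8 → 1
16 → 8 → 1
8 → none → 0
26 → none → 0
Sum: 7 + 3 + 5 + 3 + 1 + 1 + 0 + 0 = 20
Change: 20 − 21 = -1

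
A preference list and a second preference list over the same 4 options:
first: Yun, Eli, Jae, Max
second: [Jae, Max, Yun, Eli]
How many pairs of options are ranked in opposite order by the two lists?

Pairs: 4

Assign each item its position (1..4) in the first ordering, then rewrite the second ordering as that position sequence:
positions: Yun→1, Eli→2, Jae→3, Max→4
second ordering as positions: [3, 4, 1, 2]
Discordant pairs = inversions in this position sequence.
3: 1, 2 → 2
4: 1, 2 → 2
1: 0
2: 0
Total: 2 + 2 + 0 + 0 = 4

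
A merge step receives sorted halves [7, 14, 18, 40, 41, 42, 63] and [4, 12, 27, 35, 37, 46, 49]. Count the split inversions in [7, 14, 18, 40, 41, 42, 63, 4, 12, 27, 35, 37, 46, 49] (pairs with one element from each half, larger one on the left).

27 cross-inversions

Take each right-half value and tally the left-half values above it:
r = 4: 7, 14, 18, 40, 41, 42, 63 → 7
r = 12: 14, 18, 40, 41, 42, 63 → 6
r = 27: 40, 41, 42, 63 → 4
r = 35: 40, 41, 42, 63 → 4
r = 37: 40, 41, 42, 63 → 4
r = 46: 63 → 1
r = 49: 63 → 1
Cross-inversions: 7 + 6 + 4 + 4 + 4 + 1 + 1 = 27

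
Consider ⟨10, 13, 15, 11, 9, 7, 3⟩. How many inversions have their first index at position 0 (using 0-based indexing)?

3 such elements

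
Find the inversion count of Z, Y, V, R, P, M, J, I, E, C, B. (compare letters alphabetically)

55 out-of-order pairs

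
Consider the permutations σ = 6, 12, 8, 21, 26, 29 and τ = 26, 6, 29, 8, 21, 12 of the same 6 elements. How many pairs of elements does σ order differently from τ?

There are 9 discordant pairs.

Assign each item its position (1..6) in the first ordering, then rewrite the second ordering as that position sequence:
positions: 6→1, 12→2, 8→3, 21→4, 26→5, 29→6
second ordering as positions: [5, 1, 6, 3, 4, 2]
Discordant pairs = inversions in this position sequence.
5: 1, 3, 4, 2 → 4
1: 0
6: 3, 4, 2 → 3
3: 2 → 1
4: 2 → 1
2: 0
Total: 4 + 0 + 3 + 1 + 1 + 0 = 9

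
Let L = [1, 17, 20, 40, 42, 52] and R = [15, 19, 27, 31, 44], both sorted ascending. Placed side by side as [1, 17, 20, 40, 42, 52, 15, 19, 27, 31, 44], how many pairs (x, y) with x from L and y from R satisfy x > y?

Take each right-half value and tally the left-half values above it:
r = 15: 17, 20, 40, 42, 52 → 5
r = 19: 20, 40, 42, 52 → 4
r = 27: 40, 42, 52 → 3
r = 31: 40, 42, 52 → 3
r = 44: 52 → 1
Cross-inversions: 5 + 4 + 3 + 3 + 1 = 16

There are 16 split inversions.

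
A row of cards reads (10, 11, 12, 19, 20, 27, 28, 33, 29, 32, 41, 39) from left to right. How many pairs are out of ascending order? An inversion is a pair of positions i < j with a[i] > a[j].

Inversions: 3

Sweep left to right; for each value list the smaller values that follow it:
10: 0
11: 0
12: 0
19: 0
20: 0
27: 0
28: 0
33: 2
29: 0
32: 0
41: 1
39: 0
Sum: 0 + 0 + 0 + 0 + 0 + 0 + 0 + 2 + 0 + 0 + 1 + 0 = 3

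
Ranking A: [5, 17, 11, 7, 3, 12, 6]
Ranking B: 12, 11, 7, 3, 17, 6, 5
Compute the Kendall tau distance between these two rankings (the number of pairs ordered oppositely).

13 discordant pairs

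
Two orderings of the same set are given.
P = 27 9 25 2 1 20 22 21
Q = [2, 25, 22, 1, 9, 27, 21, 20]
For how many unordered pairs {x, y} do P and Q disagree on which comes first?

There are 13 disagreeing pairs.

Assign each item its position (1..8) in the first ordering, then rewrite the second ordering as that position sequence:
positions: 27→1, 9→2, 25→3, 2→4, 1→5, 20→6, 22→7, 21→8
second ordering as positions: [4, 3, 7, 5, 2, 1, 8, 6]
Discordant pairs = inversions in this position sequence.
4: 3, 2, 1 → 3
3: 2, 1 → 2
7: 5, 2, 1, 6 → 4
5: 2, 1 → 2
2: 1 → 1
1: 0
8: 6 → 1
6: 0
Total: 3 + 2 + 4 + 2 + 1 + 0 + 1 + 0 = 13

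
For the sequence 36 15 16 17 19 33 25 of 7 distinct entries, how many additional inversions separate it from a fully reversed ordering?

Maximum inversions for 7 distinct elements is C(7, 2) = 7·6/2 = 21.
Current inversions — for each element, count later smaller elements:
36: 6
15: 0
16: 0
17: 0
19: 0
33: 1
25: 0
Current total: 6 + 0 + 0 + 0 + 0 + 1 + 0 = 7
Shortfall: 21 − 7 = 14

14 inversions short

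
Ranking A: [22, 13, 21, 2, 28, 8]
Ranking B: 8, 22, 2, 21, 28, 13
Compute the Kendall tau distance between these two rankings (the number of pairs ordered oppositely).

9

Assign each item its position (1..6) in the first ordering, then rewrite the second ordering as that position sequence:
positions: 22→1, 13→2, 21→3, 2→4, 28→5, 8→6
second ordering as positions: [6, 1, 4, 3, 5, 2]
Discordant pairs = inversions in this position sequence.
6: 1, 4, 3, 5, 2 → 5
1: 0
4: 3, 2 → 2
3: 2 → 1
5: 2 → 1
2: 0
Total: 5 + 0 + 2 + 1 + 1 + 0 = 9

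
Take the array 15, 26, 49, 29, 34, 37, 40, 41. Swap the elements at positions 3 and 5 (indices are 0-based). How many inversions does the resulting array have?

8

Positions 3 and 5 hold 29 and 37; after swapping, the array is [15, 26, 49, 37, 34, 29, 40, 41].
For each element, count later entries that are smaller:
15 → none → 0
26 → none → 0
49 → 37, 34, 29, 40, 41 → 5
37 → 34, 29 → 2
34 → 29 → 1
29 → none → 0
40 → none → 0
41 → none → 0
Sum: 0 + 0 + 5 + 2 + 1 + 0 + 0 + 0 = 8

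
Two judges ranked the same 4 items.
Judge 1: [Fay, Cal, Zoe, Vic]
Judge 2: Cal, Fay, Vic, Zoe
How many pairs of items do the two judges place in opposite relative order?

Assign each item its position (1..4) in the first ordering, then rewrite the second ordering as that position sequence:
positions: Fay→1, Cal→2, Zoe→3, Vic→4
second ordering as positions: [2, 1, 4, 3]
Discordant pairs = inversions in this position sequence.
2: 1 → 1
1: 0
4: 3 → 1
3: 0
Total: 1 + 0 + 1 + 0 = 2

Discordant pairs: 2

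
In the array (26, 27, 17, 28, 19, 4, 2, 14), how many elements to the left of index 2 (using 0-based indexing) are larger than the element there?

2

The element at index 2 is 17.
Elements before it: 26, 27
Those larger than 17: 26, 27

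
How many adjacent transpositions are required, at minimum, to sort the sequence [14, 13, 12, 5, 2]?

10 swaps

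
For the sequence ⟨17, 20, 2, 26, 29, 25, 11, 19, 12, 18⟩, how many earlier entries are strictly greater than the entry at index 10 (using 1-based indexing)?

The element at index 10 is 18.
Elements before it: 17, 20, 2, 26, 29, 25, 11, 19, 12
Those larger than 18: 20, 26, 29, 25, 19

5 such elements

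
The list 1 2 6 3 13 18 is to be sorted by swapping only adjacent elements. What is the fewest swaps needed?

The minimum number of adjacent swaps to sort an array equals its inversion count, since every such swap removes exactly one inversion.
Count inversions — for each element, later elements that are smaller:
1: none → 0
2: none → 0
6: 3 → 1
3: none → 0
13: none → 0
18: none → 0
Total inversions: 0 + 0 + 1 + 0 + 0 + 0 = 1

1 adjacent swap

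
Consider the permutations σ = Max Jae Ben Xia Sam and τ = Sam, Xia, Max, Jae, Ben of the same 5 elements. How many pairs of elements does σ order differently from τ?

Assign each item its position (1..5) in the first ordering, then rewrite the second ordering as that position sequence:
positions: Max→1, Jae→2, Ben→3, Xia→4, Sam→5
second ordering as positions: [5, 4, 1, 2, 3]
Discordant pairs = inversions in this position sequence.
5: 4, 1, 2, 3 → 4
4: 1, 2, 3 → 3
1: 0
2: 0
3: 0
Total: 4 + 3 + 0 + 0 + 0 = 7

7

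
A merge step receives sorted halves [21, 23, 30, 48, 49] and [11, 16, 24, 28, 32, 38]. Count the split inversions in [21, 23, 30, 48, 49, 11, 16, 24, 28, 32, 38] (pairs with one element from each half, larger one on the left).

Count, for every r in R, how many entries of L exceed r:
r = 11: 21, 23, 30, 48, 49 → 5
r = 16: 21, 23, 30, 48, 49 → 5
r = 24: 30, 48, 49 → 3
r = 28: 30, 48, 49 → 3
r = 32: 48, 49 → 2
r = 38: 48, 49 → 2
Cross-inversions: 5 + 5 + 3 + 3 + 2 + 2 = 20

20 cross-inversions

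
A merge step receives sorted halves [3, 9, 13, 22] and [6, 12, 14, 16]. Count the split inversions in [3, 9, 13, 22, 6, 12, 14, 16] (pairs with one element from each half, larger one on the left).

Count, for every r in R, how many entries of L exceed r:
r = 6: 9, 13, 22 → 3
r = 12: 13, 22 → 2
r = 14: 22 → 1
r = 16: 22 → 1
Cross-inversions: 3 + 2 + 1 + 1 = 7

7 cross-inversions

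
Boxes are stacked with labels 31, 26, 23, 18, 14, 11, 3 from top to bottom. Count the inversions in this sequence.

Out-of-order pairs: 21

Sweep left to right; for each value list the smaller values that follow it:
31: 6
26: 5
23: 4
18: 3
14: 2
11: 1
3: 0
Sum: 6 + 5 + 4 + 3 + 2 + 1 + 0 = 21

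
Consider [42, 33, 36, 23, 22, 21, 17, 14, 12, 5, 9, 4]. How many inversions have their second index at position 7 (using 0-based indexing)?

The element at index 7 is 14.
Elements before it: 42, 33, 36, 23, 22, 21, 17
Those larger than 14: 42, 33, 36, 23, 22, 21, 17

7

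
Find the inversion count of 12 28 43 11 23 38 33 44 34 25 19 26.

There are 31 inversions.

Sweep left to right; for each value list the smaller values that follow it:
12: 1
28: 5
43: 8
11: 0
23: 1
38: 5
33: 3
44: 4
34: 3
25: 1
19: 0
26: 0
Sum: 1 + 5 + 8 + 0 + 1 + 5 + 3 + 4 + 3 + 1 + 0 + 0 = 31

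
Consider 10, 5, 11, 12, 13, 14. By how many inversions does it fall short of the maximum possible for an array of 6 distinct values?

14

Maximum inversions for 6 distinct elements is C(6, 2) = 6·5/2 = 15.
Current inversions — for each element, count later smaller elements:
10: 1
5: 0
11: 0
12: 0
13: 0
14: 0
Current total: 1 + 0 + 0 + 0 + 0 + 0 = 1
Shortfall: 15 − 1 = 14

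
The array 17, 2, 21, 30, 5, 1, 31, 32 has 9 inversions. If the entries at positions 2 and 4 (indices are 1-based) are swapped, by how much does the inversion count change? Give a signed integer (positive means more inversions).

+3

Positions 2 and 4 hold 2 and 30; after swapping, the array is [17, 30, 21, 2, 5, 1, 31, 32].
Element-by-element contributions:
17: 3
30: 4
21: 3
2: 1
5: 1
1: 0
31: 0
32: 0
Sum: 3 + 4 + 3 + 1 + 1 + 0 + 0 + 0 = 12
Change: 12 − 9 = +3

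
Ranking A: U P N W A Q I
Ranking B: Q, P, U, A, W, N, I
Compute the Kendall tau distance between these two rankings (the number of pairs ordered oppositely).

There are 9 discordant pairs.

Assign each item its position (1..7) in the first ordering, then rewrite the second ordering as that position sequence:
positions: U→1, P→2, N→3, W→4, A→5, Q→6, I→7
second ordering as positions: [6, 2, 1, 5, 4, 3, 7]
Discordant pairs = inversions in this position sequence.
6: 2, 1, 5, 4, 3 → 5
2: 1 → 1
1: 0
5: 4, 3 → 2
4: 3 → 1
3: 0
7: 0
Total: 5 + 1 + 0 + 2 + 1 + 0 + 0 = 9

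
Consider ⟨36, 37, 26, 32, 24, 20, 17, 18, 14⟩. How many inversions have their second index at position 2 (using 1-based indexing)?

The element at index 2 is 37.
Elements before it: 36
None of them are larger than 37.

0 such elements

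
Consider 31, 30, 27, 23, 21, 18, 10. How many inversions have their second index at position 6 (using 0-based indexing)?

The element at index 6 is 10.
Elements before it: 31, 30, 27, 23, 21, 18
Those larger than 10: 31, 30, 27, 23, 21, 18

6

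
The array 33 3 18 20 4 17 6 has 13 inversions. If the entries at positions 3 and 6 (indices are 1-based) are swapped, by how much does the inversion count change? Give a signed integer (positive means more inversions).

-1

Positions 3 and 6 hold 18 and 17; after swapping, the array is [33, 3, 17, 20, 4, 18, 6].
Element-by-element contributions:
33 → 3, 17, 20, 4, 18, 6 → 6
3 → none → 0
17 → 4, 6 → 2
20 → 4, 18, 6 → 3
4 → none → 0
18 → 6 → 1
6 → none → 0
Sum: 6 + 0 + 2 + 3 + 0 + 1 + 0 = 12
Change: 12 − 13 = -1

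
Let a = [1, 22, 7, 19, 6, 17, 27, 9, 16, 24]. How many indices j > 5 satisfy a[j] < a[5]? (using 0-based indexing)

2 such elements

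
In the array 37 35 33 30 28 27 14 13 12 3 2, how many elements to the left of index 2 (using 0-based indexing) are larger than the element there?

The element at index 2 is 33.
Elements before it: 37, 35
Those larger than 33: 37, 35

2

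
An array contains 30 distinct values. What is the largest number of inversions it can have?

435 inversions

A reversed (strictly descending) arrangement makes every pair an inversion, giving C(30, 2) inversions.
C(30, 2) = 30·29/2 = 435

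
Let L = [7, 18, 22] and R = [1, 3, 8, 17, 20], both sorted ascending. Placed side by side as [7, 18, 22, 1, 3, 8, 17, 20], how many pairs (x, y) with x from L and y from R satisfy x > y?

Take each right-half value and tally the left-half values above it:
r = 1: 7, 18, 22 → 3
r = 3: 7, 18, 22 → 3
r = 8: 18, 22 → 2
r = 17: 18, 22 → 2
r = 20: 22 → 1
Cross-inversions: 3 + 3 + 2 + 2 + 1 = 11

11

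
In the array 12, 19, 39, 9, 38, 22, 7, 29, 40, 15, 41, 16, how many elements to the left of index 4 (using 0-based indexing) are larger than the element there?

The element at index 4 is 38.
Elements before it: 12, 19, 39, 9
Those larger than 38: 39

1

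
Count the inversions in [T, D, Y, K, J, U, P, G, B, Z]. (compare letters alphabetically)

Inversions: 24

For each element, count later entries that are smaller:
T → D, K, J, P, G, B → 6
D → B → 1
Y → K, J, U, P, G, B → 6
K → J, G, B → 3
J → G, B → 2
U → P, G, B → 3
P → G, B → 2
G → B → 1
B → none → 0
Z → none → 0
Sum: 6 + 1 + 6 + 3 + 2 + 3 + 2 + 1 + 0 + 0 = 24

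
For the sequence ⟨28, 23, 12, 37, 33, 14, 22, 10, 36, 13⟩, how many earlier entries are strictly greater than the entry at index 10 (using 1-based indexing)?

7 such elements

The element at index 10 is 13.
Elements before it: 28, 23, 12, 37, 33, 14, 22, 10, 36
Those larger than 13: 28, 23, 37, 33, 14, 22, 36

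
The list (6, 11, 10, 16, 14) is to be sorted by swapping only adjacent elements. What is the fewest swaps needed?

Each adjacent swap fixes exactly one inversion, so the minimum swap count equals the number of inversions.
Count inversions — for each element, later elements that are smaller:
6: none → 0
11: 10 → 1
10: none → 0
16: 14 → 1
14: none → 0
Total inversions: 0 + 1 + 0 + 1 + 0 = 2

2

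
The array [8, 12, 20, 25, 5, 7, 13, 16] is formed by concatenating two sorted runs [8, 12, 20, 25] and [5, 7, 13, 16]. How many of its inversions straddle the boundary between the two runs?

12

For each element r of the right run, count left-run elements greater than r:
r = 5: 8, 12, 20, 25 → 4
r = 7: 8, 12, 20, 25 → 4
r = 13: 20, 25 → 2
r = 16: 20, 25 → 2
Cross-inversions: 4 + 4 + 2 + 2 = 12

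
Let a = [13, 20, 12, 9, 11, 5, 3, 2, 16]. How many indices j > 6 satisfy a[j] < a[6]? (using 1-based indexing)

2

The element at index 6 is 5.
Elements after it: 3, 2, 16
Those smaller than 5: 3, 2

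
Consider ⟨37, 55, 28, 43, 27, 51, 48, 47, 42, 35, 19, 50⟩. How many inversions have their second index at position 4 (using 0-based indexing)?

4

The element at index 4 is 27.
Elements before it: 37, 55, 28, 43
Those larger than 27: 37, 55, 28, 43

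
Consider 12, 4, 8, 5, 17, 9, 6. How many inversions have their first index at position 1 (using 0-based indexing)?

0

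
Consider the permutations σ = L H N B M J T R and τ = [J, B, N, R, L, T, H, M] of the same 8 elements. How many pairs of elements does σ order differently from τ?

Assign each item its position (1..8) in the first ordering, then rewrite the second ordering as that position sequence:
positions: L→1, H→2, N→3, B→4, M→5, J→6, T→7, R→8
second ordering as positions: [6, 4, 3, 8, 1, 7, 2, 5]
Discordant pairs = inversions in this position sequence.
6: 4, 3, 1, 2, 5 → 5
4: 3, 1, 2 → 3
3: 1, 2 → 2
8: 1, 7, 2, 5 → 4
1: 0
7: 2, 5 → 2
2: 0
5: 0
Total: 5 + 3 + 2 + 4 + 0 + 2 + 0 + 0 = 16

16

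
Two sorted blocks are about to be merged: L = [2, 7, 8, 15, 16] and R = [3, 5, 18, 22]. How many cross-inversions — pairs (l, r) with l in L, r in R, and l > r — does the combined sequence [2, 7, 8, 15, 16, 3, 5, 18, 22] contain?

Take each right-half value and tally the left-half values above it:
r = 3: 7, 8, 15, 16 → 4
r = 5: 7, 8, 15, 16 → 4
r = 18: none → 0
r = 22: none → 0
Cross-inversions: 4 + 4 + 0 + 0 = 8

8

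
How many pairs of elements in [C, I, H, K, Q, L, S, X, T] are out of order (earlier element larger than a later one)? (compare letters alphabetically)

There are 3 inversions.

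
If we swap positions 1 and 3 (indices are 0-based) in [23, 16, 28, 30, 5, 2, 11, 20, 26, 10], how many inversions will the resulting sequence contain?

Positions 1 and 3 hold 16 and 30; after swapping, the array is [23, 30, 28, 16, 5, 2, 11, 20, 26, 10].
For each element, count later entries that are smaller:
23: 6
30: 8
28: 7
16: 4
5: 1
2: 0
11: 1
20: 1
26: 1
10: 0
Sum: 6 + 8 + 7 + 4 + 1 + 0 + 1 + 1 + 1 + 0 = 29

29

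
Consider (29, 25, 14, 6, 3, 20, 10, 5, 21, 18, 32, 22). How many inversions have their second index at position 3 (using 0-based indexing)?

3

The element at index 3 is 6.
Elements before it: 29, 25, 14
Those larger than 6: 29, 25, 14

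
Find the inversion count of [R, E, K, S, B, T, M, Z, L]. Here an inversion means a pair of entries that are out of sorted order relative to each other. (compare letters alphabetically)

14

Element-by-element contributions:
R: 5
E: 1
K: 1
S: 3
B: 0
T: 2
M: 1
Z: 1
L: 0
Sum: 5 + 1 + 1 + 3 + 0 + 2 + 1 + 1 + 0 = 14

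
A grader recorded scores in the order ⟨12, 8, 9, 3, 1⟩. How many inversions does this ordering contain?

There are 9 inversions.

For each element, count later entries that are smaller:
12 → 8, 9, 3, 1 → 4
8 → 3, 1 → 2
9 → 3, 1 → 2
3 → 1 → 1
1 → none → 0
Sum: 4 + 2 + 2 + 1 + 0 = 9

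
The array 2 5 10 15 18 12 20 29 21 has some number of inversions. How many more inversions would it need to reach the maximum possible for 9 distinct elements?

33

Maximum inversions for 9 distinct elements is C(9, 2) = 9·8/2 = 36.
Current inversions — for each element, count later smaller elements:
2: 0
5: 0
10: 0
15: 1
18: 1
12: 0
20: 0
29: 1
21: 0
Current total: 0 + 0 + 0 + 1 + 1 + 0 + 0 + 1 + 0 = 3
Shortfall: 36 − 3 = 33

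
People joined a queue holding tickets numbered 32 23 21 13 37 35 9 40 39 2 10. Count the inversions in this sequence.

31

Element-by-element contributions:
32 → 23, 21, 13, 9, 2, 10 → 6
23 → 21, 13, 9, 2, 10 → 5
21 → 13, 9, 2, 10 → 4
13 → 9, 2, 10 → 3
37 → 35, 9, 2, 10 → 4
35 → 9, 2, 10 → 3
9 → 2 → 1
40 → 39, 2, 10 → 3
39 → 2, 10 → 2
2 → none → 0
10 → none → 0
Sum: 6 + 5 + 4 + 3 + 4 + 3 + 1 + 3 + 2 + 0 + 0 = 31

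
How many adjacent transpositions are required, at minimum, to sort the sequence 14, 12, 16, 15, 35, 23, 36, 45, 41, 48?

The minimum number of adjacent swaps to sort an array equals its inversion count, since every such swap removes exactly one inversion.
Count inversions — for each element, later elements that are smaller:
14: 12 → 1
12: none → 0
16: 15 → 1
15: none → 0
35: 23 → 1
23: none → 0
36: none → 0
45: 41 → 1
41: none → 0
48: none → 0
Total inversions: 1 + 0 + 1 + 0 + 1 + 0 + 0 + 1 + 0 + 0 = 4

4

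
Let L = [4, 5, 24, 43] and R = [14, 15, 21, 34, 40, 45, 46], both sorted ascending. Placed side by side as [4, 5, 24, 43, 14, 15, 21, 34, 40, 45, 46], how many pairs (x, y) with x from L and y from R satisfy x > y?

8 cross-inversions

Take each right-half value and tally the left-half values above it:
r = 14: 24, 43 → 2
r = 15: 24, 43 → 2
r = 21: 24, 43 → 2
r = 34: 43 → 1
r = 40: 43 → 1
r = 45: none → 0
r = 46: none → 0
Cross-inversions: 2 + 2 + 2 + 1 + 1 + 0 + 0 = 8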